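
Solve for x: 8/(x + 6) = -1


Multiply both sides by (x + 6): 8 = -1(x + 6)
Distribute: 8 = -x - 6
-x = 8 + 6 = 14
x = -14

x = -14


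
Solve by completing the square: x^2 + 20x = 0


Start: x^2 + 20x + 0 = 0
Move constant: x^2 + 20x = 0
Half of 20 is 10, squared is 100
Add 100 to both sides: x^2 + 20x + 100 = 100
(x + 10)^2 = 100
x + 10 = ±10
x = -10 + 10 = 0 or x = -10 - 10 = -20

x = -20, x = 0


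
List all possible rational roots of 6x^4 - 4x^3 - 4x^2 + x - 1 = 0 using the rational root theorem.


Rational root theorem: possible roots are ±p/q where:
  p divides the constant term (-1): p ∈ {1}
  q divides the leading coefficient (6): q ∈ {1, 2, 3, 6}

All possible rational roots: -1, -1/2, -1/3, -1/6, 1/6, 1/3, 1/2, 1

-1, -1/2, -1/3, -1/6, 1/6, 1/3, 1/2, 1


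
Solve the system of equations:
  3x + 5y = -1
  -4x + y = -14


Using Cramer's rule:
Determinant D = (3)(1) - (-4)(5) = 3 + 20 = 23
Dx = (-1)(1) - (-14)(5) = -1 + 70 = 69
Dy = (3)(-14) - (-4)(-1) = -42 - 4 = -46
x = Dx/D = 69/23 = 3
y = Dy/D = -46/23 = -2

x = 3, y = -2


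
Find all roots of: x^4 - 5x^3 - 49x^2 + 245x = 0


The constant term is 0, so x = 0 is a root. Factor out x:
  x^3 - 5x^2 - 49x + 245 = 0
Let p(x) = x^3 - 5x^2 - 49x + 245. By the rational root theorem (leading coefficient 1), any rational root is an integer divisor of 245: try ±1, ±2, ... in turn.
Test x = 1: value = 192 ≠ 0.
Test x = -1: value = 288 ≠ 0.
Test x = 5: value = 0 ✓, so (x - 5) is a factor.
Synthetic division by (x - 5): bring down 1; 1(5) - 5 = 0; 0(5) - 49 = -49; (-49)(5) + 245 = 0 → quotient x^2 - 49, remainder 0.
Solve the quadratic x^2 - 49 = 0: discriminant = 0^2 - 4(1)(-49) = 0 + 196 = 196.
sqrt(196) = 14, so x = (0 ± 14)/2: x = 7 or x = -7.
Collecting all roots found:

x = -7, x = 0, x = 5, x = 7


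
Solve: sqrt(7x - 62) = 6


Square both sides: 7x - 62 = 6^2 = 36
7x = 36 + 62 = 98
x = 14
Check: sqrt(7*14 - 62) = sqrt(36) = 6 ✓

x = 14


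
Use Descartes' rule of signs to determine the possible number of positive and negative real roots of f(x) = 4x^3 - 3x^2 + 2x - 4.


Descartes' rule of signs:

For positive roots, count sign changes in f(x) = 4x^3 - 3x^2 + 2x - 4:
Signs of coefficients: +, -, +, -
Number of sign changes: 3
Possible positive real roots: 3, 1

For negative roots, examine f(-x) = -4x^3 - 3x^2 - 2x - 4:
Signs of coefficients: -, -, -, -
Number of sign changes: 0
Possible negative real roots: 0

Positive roots: 3 or 1; Negative roots: 0


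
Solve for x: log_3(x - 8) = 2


Convert to exponential form: x - 8 = 3^2 = 9
x = 9 + 8 = 17
Check: log_3(17 - 8) = log_3(9) = log_3(9) = 2 ✓

x = 17


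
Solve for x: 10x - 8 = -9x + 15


Starting with: 10x - 8 = -9x + 15
Move all x terms to left: (10 + 9)x = 15 + 8
Simplify: 19x = 23
Divide both sides by 19: x = 23/19

x = 23/19


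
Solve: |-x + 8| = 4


An absolute value equation |expr| = 4 gives two cases:
Case 1: -x + 8 = 4
  -x = -4, so x = 4
Case 2: -x + 8 = -4
  -x = -12, so x = 12

x = 4, x = 12


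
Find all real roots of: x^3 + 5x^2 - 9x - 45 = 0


Let p(x) = x^3 + 5x^2 - 9x - 45. By the rational root theorem (leading coefficient 1), any rational root is an integer divisor of 45: try ±1, ±2, ... in turn.
Test x = 1: value = -48 ≠ 0.
Test x = -1: value = -32 ≠ 0.
Test x = 3: value = 0 ✓, so (x - 3) is a factor.
Synthetic division by (x - 3): bring down 1; 1(3) + 5 = 8; 8(3) - 9 = 15; 15(3) - 45 = 0 → quotient x^2 + 8x + 15, remainder 0.
Solve the quadratic x^2 + 8x + 15 = 0: discriminant = 8^2 - 4(1)(15) = 64 - 60 = 4.
sqrt(4) = 2, so x = (-8 ± 2)/2: x = -3 or x = -5.

x = -5, x = -3, x = 3


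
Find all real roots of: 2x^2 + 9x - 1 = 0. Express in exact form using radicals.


Using the quadratic formula: x = (-b ± sqrt(b^2 - 4ac)) / (2a)
Here a = 2, b = 9, c = -1
Discriminant = b^2 - 4ac = 9^2 - 4(2)(-1) = 81 + 8 = 89
Since discriminant = 89 > 0, there are two real roots.
x = (-9 ± sqrt(89)) / 4
Numerically: x ≈ 0.1085 or x ≈ -4.6085

x = (-9 + sqrt(89)) / 4 or x = (-9 - sqrt(89)) / 4


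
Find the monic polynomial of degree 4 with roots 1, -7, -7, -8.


A monic polynomial with roots 1, -7, -7, -8 is:
p(x) = (x - 1)(x + 7)(x + 7)(x + 8)
After multiplying by (x - 1): x - 1
After multiplying by (x + 7): x^2 + 6x - 7
After multiplying by (x + 7): x^3 + 13x^2 + 35x - 49
After multiplying by (x + 8): x^4 + 21x^3 + 139x^2 + 231x - 392

x^4 + 21x^3 + 139x^2 + 231x - 392


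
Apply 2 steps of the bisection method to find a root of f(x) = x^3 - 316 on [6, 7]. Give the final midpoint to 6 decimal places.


f(x) = x^3 - 316
f(6) = -100 < 0
f(7) = 27 > 0

Step 1: midpoint = (6.000000 + 7.000000)/2 = 6.500000
  f(6.500000) = -41.375000
  f(mid) < 0, so root is in [6.500000, 7.000000]

Step 2: midpoint = (6.500000 + 7.000000)/2 = 6.750000
  f(6.750000) = -8.453125
  f(mid) < 0, so root is in [6.750000, 7.000000]

midpoint = 6.750000


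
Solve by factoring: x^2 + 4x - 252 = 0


We need two numbers that multiply to -252 and add to 4.
Those numbers are 18 and -14 (since 18 * (-14) = -252 and 18 + (-14) = 4).
So x^2 + 4x - 252 = (x + 18)(x - 14) = 0
Setting each factor to zero: x = -18 or x = 14

x = -18, x = 14


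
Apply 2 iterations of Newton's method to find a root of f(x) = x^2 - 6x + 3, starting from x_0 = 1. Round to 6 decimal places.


Newton's method: x_(n+1) = x_n - f(x_n)/f'(x_n)
f(x) = x^2 - 6x + 3
f'(x) = 2x - 6

Iteration 1:
  f(1.000000) = -2.000000
  f'(1.000000) = -4.000000
  x_1 = 1.000000 - (-2.000000)/(-4.000000) = 0.500000

Iteration 2:
  f(0.500000) = 0.250000
  f'(0.500000) = -5.000000
  x_2 = 0.500000 - (0.250000)/(-5.000000) = 0.550000

x_2 = 0.550000


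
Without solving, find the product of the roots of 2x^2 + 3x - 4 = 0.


By Vieta's formulas for ax^2 + bx + c = 0:
  Sum of roots = -b/a
  Product of roots = c/a

Here a = 2, b = 3, c = -4
Sum = -(3)/2 = -3/2
Product = -4/2 = -2

Product = -2


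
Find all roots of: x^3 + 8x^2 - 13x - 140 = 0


Let p(x) = x^3 + 8x^2 - 13x - 140. By the rational root theorem (leading coefficient 1), any rational root is an integer divisor of 140: try ±1, ±2, ... in turn.
Test x = 1: value = -144 ≠ 0.
Test x = -1: value = -120 ≠ 0.
Test x = 2: value = -126 ≠ 0.
Test x = -2: value = -90 ≠ 0.
Test x = 4: value = 0 ✓, so (x - 4) is a factor.
Synthetic division by (x - 4): bring down 1; 1(4) + 8 = 12; 12(4) - 13 = 35; 35(4) - 140 = 0 → quotient x^2 + 12x + 35, remainder 0.
Solve the quadratic x^2 + 12x + 35 = 0: discriminant = 12^2 - 4(1)(35) = 144 - 140 = 4.
sqrt(4) = 2, so x = (-12 ± 2)/2: x = -5 or x = -7.
Collecting all roots found:

x = -7, x = -5, x = 4


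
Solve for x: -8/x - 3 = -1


Subtract -3 from both sides: -8/x = 2
Multiply both sides by x: -8 = 2 * x
Divide by 2: x = -4

x = -4


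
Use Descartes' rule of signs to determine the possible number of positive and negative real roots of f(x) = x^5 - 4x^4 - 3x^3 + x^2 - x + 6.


Descartes' rule of signs:

For positive roots, count sign changes in f(x) = x^5 - 4x^4 - 3x^3 + x^2 - x + 6:
Signs of coefficients: +, -, -, +, -, +
Number of sign changes: 4
Possible positive real roots: 4, 2, 0

For negative roots, examine f(-x) = -x^5 - 4x^4 + 3x^3 + x^2 + x + 6:
Signs of coefficients: -, -, +, +, +, +
Number of sign changes: 1
Possible negative real roots: 1

Positive roots: 4 or 2 or 0; Negative roots: 1


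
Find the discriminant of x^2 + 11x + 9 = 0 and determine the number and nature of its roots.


For ax^2 + bx + c = 0, discriminant D = b^2 - 4ac
Here a = 1, b = 11, c = 9
D = (11)^2 - 4(1)(9) = 121 - 36 = 85

D = 85 > 0 but not a perfect square
The equation has 2 distinct real irrational roots.

Discriminant = 85, 2 distinct real irrational roots


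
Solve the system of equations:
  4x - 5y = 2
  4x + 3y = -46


Using Cramer's rule:
Determinant D = (4)(3) - (4)(-5) = 12 + 20 = 32
Dx = (2)(3) - (-46)(-5) = 6 - 230 = -224
Dy = (4)(-46) - (4)(2) = -184 - 8 = -192
x = Dx/D = -224/32 = -7
y = Dy/D = -192/32 = -6

x = -7, y = -6


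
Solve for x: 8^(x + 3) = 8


Express both sides with the same base.
8 = 8^1
Since the bases match, equate exponents: x + 3 = 1
So x = 1 - (3) = -2

x = -2


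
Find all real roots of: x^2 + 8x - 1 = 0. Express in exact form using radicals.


Using the quadratic formula: x = (-b ± sqrt(b^2 - 4ac)) / (2a)
Here a = 1, b = 8, c = -1
Discriminant = b^2 - 4ac = 8^2 - 4(1)(-1) = 64 + 4 = 68
Since discriminant = 68 > 0, there are two real roots.
x = (-8 ± 2*sqrt(17)) / 2
Simplifying: x = -4 ± sqrt(17)
Numerically: x ≈ 0.1231 or x ≈ -8.1231

x = -4 + sqrt(17) or x = -4 - sqrt(17)


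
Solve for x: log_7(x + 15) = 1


Convert to exponential form: x + 15 = 7^1 = 7
x = 7 - 15 = -8
Check: log_7(-8 + 15) = log_7(7) = log_7(7) = 1 ✓

x = -8


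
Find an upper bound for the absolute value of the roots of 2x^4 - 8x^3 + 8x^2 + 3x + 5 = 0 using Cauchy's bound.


Cauchy's bound: all roots r satisfy |r| <= 1 + max(|a_i/a_n|) for i = 0,...,n-1
where a_n is the leading coefficient.

Coefficients: [2, -8, 8, 3, 5]
Leading coefficient a_n = 2
Ratios |a_i/a_n|: 4, 4, 3/2, 5/2
Maximum ratio: 4
Cauchy's bound: |r| <= 1 + 4 = 5

Upper bound = 5


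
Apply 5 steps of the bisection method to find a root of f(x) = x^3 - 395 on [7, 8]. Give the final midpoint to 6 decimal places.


f(x) = x^3 - 395
f(7) = -52 < 0
f(8) = 117 > 0

Step 1: midpoint = (7.000000 + 8.000000)/2 = 7.500000
  f(7.500000) = 26.875000
  f(mid) > 0, so root is in [7.000000, 7.500000]

Step 2: midpoint = (7.000000 + 7.500000)/2 = 7.250000
  f(7.250000) = -13.921875
  f(mid) < 0, so root is in [7.250000, 7.500000]

Step 3: midpoint = (7.250000 + 7.500000)/2 = 7.375000
  f(7.375000) = 6.130859
  f(mid) > 0, so root is in [7.250000, 7.375000]

Step 4: midpoint = (7.250000 + 7.375000)/2 = 7.312500
  f(7.312500) = -3.981201
  f(mid) < 0, so root is in [7.312500, 7.375000]

Step 5: midpoint = (7.312500 + 7.375000)/2 = 7.343750
  f(7.343750) = 1.053314
  f(mid) > 0, so root is in [7.312500, 7.343750]

midpoint = 7.343750


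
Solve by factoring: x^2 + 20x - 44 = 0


We need two numbers that multiply to -44 and add to 20.
Those numbers are 22 and -2 (since 22 * (-2) = -44 and 22 + (-2) = 20).
So x^2 + 20x - 44 = (x + 22)(x - 2) = 0
Setting each factor to zero: x = -22 or x = 2

x = -22, x = 2


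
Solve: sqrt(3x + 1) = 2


Square both sides: 3x + 1 = 2^2 = 4
3x = 4 - 1 = 3
x = 1
Check: sqrt(3*1 + 1) = sqrt(4) = 2 ✓

x = 1


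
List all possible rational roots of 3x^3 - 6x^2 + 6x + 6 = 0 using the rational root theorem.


Rational root theorem: possible roots are ±p/q where:
  p divides the constant term (6): p ∈ {1, 2, 3, 6}
  q divides the leading coefficient (3): q ∈ {1, 3}

All possible rational roots: -6, -3, -2, -1, -2/3, -1/3, 1/3, 2/3, 1, 2, 3, 6

-6, -3, -2, -1, -2/3, -1/3, 1/3, 2/3, 1, 2, 3, 6


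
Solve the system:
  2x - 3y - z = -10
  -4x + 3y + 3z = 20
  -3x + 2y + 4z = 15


Using Cramer's rule. Expand each determinant along the first row.
D  = 2*[3*4 - 3*2] - (-3)*[(-4)*4 - 3*(-3)] + (-1)*[(-4)*2 - 3*(-3)]
  = 2*(6) - (-3)*(-7) + (-1)*(1) = -10
Dx = (-10)*[3*4 - 3*2] - (-3)*[20*4 - 3*15] + (-1)*[20*2 - 3*15]
  = (-10)*(6) - (-3)*(35) + (-1)*(-5) = 50
Dy = 2*[20*4 - 3*15] - (-10)*[(-4)*4 - 3*(-3)] + (-1)*[(-4)*15 - 20*(-3)]
  = 2*(35) - (-10)*(-7) + (-1)*(0) = 0
Dz = 2*[3*15 - 20*2] - (-3)*[(-4)*15 - 20*(-3)] + (-10)*[(-4)*2 - 3*(-3)]
  = 2*(5) - (-3)*(0) + (-10)*(1) = 0
x = Dx/D = 50/-10 = -5, y = Dy/D = 0/-10 = 0, z = Dz/D = 0/-10 = 0
Check eq1: (2)(-5) + (-3)(0) + (-1)(0) = -10 = -10 ✓
Check eq2: (-4)(-5) + (3)(0) + (3)(0) = 20 = 20 ✓
Check eq3: (-3)(-5) + (2)(0) + (4)(0) = 15 = 15 ✓

x = -5, y = 0, z = 0


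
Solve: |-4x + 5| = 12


An absolute value equation |expr| = 12 gives two cases:
Case 1: -4x + 5 = 12
  -4x = 7, so x = -7/4
Case 2: -4x + 5 = -12
  -4x = -17, so x = 17/4

x = -7/4, x = 17/4


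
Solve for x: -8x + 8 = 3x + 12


Starting with: -8x + 8 = 3x + 12
Move all x terms to left: (-8 - 3)x = 12 - 8
Simplify: -11x = 4
Divide both sides by -11: x = -4/11

x = -4/11


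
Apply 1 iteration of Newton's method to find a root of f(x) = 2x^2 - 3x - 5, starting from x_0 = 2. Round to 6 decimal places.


Newton's method: x_(n+1) = x_n - f(x_n)/f'(x_n)
f(x) = 2x^2 - 3x - 5
f'(x) = 4x - 3

Iteration 1:
  f(2.000000) = -3.000000
  f'(2.000000) = 5.000000
  x_1 = 2.000000 - (-3.000000)/(5.000000) = 2.600000

x_1 = 2.600000


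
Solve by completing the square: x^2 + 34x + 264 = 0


Start: x^2 + 34x + 264 = 0
Move constant: x^2 + 34x = -264
Half of 34 is 17, squared is 289
Add 289 to both sides: x^2 + 34x + 289 = 25
(x + 17)^2 = 25
x + 17 = ±5
x = -17 + 5 = -12 or x = -17 - 5 = -22

x = -22, x = -12


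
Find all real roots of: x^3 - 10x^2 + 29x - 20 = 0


Let p(x) = x^3 - 10x^2 + 29x - 20. By the rational root theorem (leading coefficient 1), any rational root is an integer divisor of 20: try ±1, ±2, ... in turn.
Test x = 1: value = 0 ✓, so (x - 1) is a factor.
Synthetic division by (x - 1): bring down 1; 1(1) - 10 = -9; (-9)(1) + 29 = 20; 20(1) - 20 = 0 → quotient x^2 - 9x + 20, remainder 0.
Solve the quadratic x^2 - 9x + 20 = 0: discriminant = (-9)^2 - 4(1)(20) = 81 - 80 = 1.
sqrt(1) = 1, so x = (9 ± 1)/2: x = 5 or x = 4.

x = 1, x = 4, x = 5


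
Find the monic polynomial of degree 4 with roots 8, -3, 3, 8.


A monic polynomial with roots 8, -3, 3, 8 is:
p(x) = (x - 8)(x + 3)(x - 3)(x - 8)
After multiplying by (x - 8): x - 8
After multiplying by (x + 3): x^2 - 5x - 24
After multiplying by (x - 3): x^3 - 8x^2 - 9x + 72
After multiplying by (x - 8): x^4 - 16x^3 + 55x^2 + 144x - 576

x^4 - 16x^3 + 55x^2 + 144x - 576


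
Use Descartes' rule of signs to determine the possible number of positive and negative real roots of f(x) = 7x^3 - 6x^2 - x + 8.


Descartes' rule of signs:

For positive roots, count sign changes in f(x) = 7x^3 - 6x^2 - x + 8:
Signs of coefficients: +, -, -, +
Number of sign changes: 2
Possible positive real roots: 2, 0

For negative roots, examine f(-x) = -7x^3 - 6x^2 + x + 8:
Signs of coefficients: -, -, +, +
Number of sign changes: 1
Possible negative real roots: 1

Positive roots: 2 or 0; Negative roots: 1


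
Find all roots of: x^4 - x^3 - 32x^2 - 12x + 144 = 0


Let p(x) = x^4 - x^3 - 32x^2 - 12x + 144. By the rational root theorem (leading coefficient 1), any rational root is an integer divisor of 144: try ±1, ±2, ... in turn.
Test x = 1: value = 100 ≠ 0.
Test x = -1: value = 126 ≠ 0.
Test x = 2: value = 0 ✓, so (x - 2) is a factor.
Synthetic division by (x - 2): bring down 1; 1(2) - 1 = 1; 1(2) - 32 = -30; (-30)(2) - 12 = -72; (-72)(2) + 144 = 0 → quotient x^3 + x^2 - 30x - 72, remainder 0.
Continue with the quotient x^3 + x^2 - 30x - 72 (candidates must divide 72; re-test x = 2 first in case it repeats).
Test x = 2: value = -120 ≠ 0.
Test x = -2: value = -16 ≠ 0.
Test x = 3: value = -126 ≠ 0.
Test x = -3: value = 0 ✓, so (x + 3) is a factor.
Synthetic division by (x + 3): bring down 1; 1(-3) + 1 = -2; (-2)(-3) - 30 = -24; (-24)(-3) - 72 = 0 → quotient x^2 - 2x - 24, remainder 0.
Solve the quadratic x^2 - 2x - 24 = 0: discriminant = (-2)^2 - 4(1)(-24) = 4 + 96 = 100.
sqrt(100) = 10, so x = (2 ± 10)/2: x = 6 or x = -4.
Collecting all roots found:

x = -4, x = -3, x = 2, x = 6


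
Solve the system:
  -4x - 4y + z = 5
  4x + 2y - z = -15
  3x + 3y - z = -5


Using Cramer's rule. Expand each determinant along the first row.
D  = (-4)*[2*(-1) - (-1)*3] - (-4)*[4*(-1) - (-1)*3] + 1*[4*3 - 2*3]
  = (-4)*(1) - (-4)*(-1) + 1*(6) = -2
Dx = 5*[2*(-1) - (-1)*3] - (-4)*[(-15)*(-1) - (-1)*(-5)] + 1*[(-15)*3 - 2*(-5)]
  = 5*(1) - (-4)*(10) + 1*(-35) = 10
Dy = (-4)*[(-15)*(-1) - (-1)*(-5)] - 5*[4*(-1) - (-1)*3] + 1*[4*(-5) - (-15)*3]
  = (-4)*(10) - 5*(-1) + 1*(25) = -10
Dz = (-4)*[2*(-5) - (-15)*3] - (-4)*[4*(-5) - (-15)*3] + 5*[4*3 - 2*3]
  = (-4)*(35) - (-4)*(25) + 5*(6) = -10
x = Dx/D = 10/-2 = -5, y = Dy/D = -10/-2 = 5, z = Dz/D = -10/-2 = 5
Check eq1: (-4)(-5) + (-4)(5) + (1)(5) = 5 = 5 ✓
Check eq2: (4)(-5) + (2)(5) + (-1)(5) = -15 = -15 ✓
Check eq3: (3)(-5) + (3)(5) + (-1)(5) = -5 = -5 ✓

x = -5, y = 5, z = 5


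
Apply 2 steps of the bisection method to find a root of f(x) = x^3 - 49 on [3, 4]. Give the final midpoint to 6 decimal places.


f(x) = x^3 - 49
f(3) = -22 < 0
f(4) = 15 > 0

Step 1: midpoint = (3.000000 + 4.000000)/2 = 3.500000
  f(3.500000) = -6.125000
  f(mid) < 0, so root is in [3.500000, 4.000000]

Step 2: midpoint = (3.500000 + 4.000000)/2 = 3.750000
  f(3.750000) = 3.734375
  f(mid) > 0, so root is in [3.500000, 3.750000]

midpoint = 3.750000


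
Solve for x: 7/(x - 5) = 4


Multiply both sides by (x - 5): 7 = 4(x - 5)
Distribute: 7 = 4x - 20
4x = 7 + 20 = 27
x = 27/4

x = 27/4


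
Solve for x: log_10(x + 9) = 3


Convert to exponential form: x + 9 = 10^3 = 1000
x = 1000 - 9 = 991
Check: log_10(991 + 9) = log_10(1000) = log_10(1000) = 3 ✓

x = 991


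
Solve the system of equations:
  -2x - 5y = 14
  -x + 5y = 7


Using Cramer's rule:
Determinant D = (-2)(5) - (-1)(-5) = -10 - 5 = -15
Dx = (14)(5) - (7)(-5) = 70 + 35 = 105
Dy = (-2)(7) - (-1)(14) = -14 + 14 = 0
x = Dx/D = 105/-15 = -7
y = Dy/D = 0/-15 = 0

x = -7, y = 0


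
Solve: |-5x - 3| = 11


An absolute value equation |expr| = 11 gives two cases:
Case 1: -5x - 3 = 11
  -5x = 14, so x = -14/5
Case 2: -5x - 3 = -11
  -5x = -8, so x = 8/5

x = -14/5, x = 8/5


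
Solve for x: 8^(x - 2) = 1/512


Express both sides with the same base.
1/512 = 8^(-3)
Since the bases match, equate exponents: x - 2 = -3
So x = -3 - (-2) = -1

x = -1


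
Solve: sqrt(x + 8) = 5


Square both sides: x + 8 = 5^2 = 25
x = 25 - 8 = 17
x = 17
Check: sqrt(1*17 + 8) = sqrt(25) = 5 ✓

x = 17


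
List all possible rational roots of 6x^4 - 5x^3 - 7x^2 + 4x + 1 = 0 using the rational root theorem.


Rational root theorem: possible roots are ±p/q where:
  p divides the constant term (1): p ∈ {1}
  q divides the leading coefficient (6): q ∈ {1, 2, 3, 6}

All possible rational roots: -1, -1/2, -1/3, -1/6, 1/6, 1/3, 1/2, 1

-1, -1/2, -1/3, -1/6, 1/6, 1/3, 1/2, 1


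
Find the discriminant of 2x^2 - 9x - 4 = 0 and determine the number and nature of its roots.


For ax^2 + bx + c = 0, discriminant D = b^2 - 4ac
Here a = 2, b = -9, c = -4
D = (-9)^2 - 4(2)(-4) = 81 + 32 = 113

D = 113 > 0 but not a perfect square
The equation has 2 distinct real irrational roots.

Discriminant = 113, 2 distinct real irrational roots


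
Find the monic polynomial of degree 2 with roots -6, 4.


A monic polynomial with roots -6, 4 is:
p(x) = (x + 6)(x - 4)
After multiplying by (x + 6): x + 6
After multiplying by (x - 4): x^2 + 2x - 24

x^2 + 2x - 24


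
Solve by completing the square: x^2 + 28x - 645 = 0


Start: x^2 + 28x - 645 = 0
Move constant: x^2 + 28x = 645
Half of 28 is 14, squared is 196
Add 196 to both sides: x^2 + 28x + 196 = 841
(x + 14)^2 = 841
x + 14 = ±29
x = -14 + 29 = 15 or x = -14 - 29 = -43

x = -43, x = 15


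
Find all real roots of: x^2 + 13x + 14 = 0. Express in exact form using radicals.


Using the quadratic formula: x = (-b ± sqrt(b^2 - 4ac)) / (2a)
Here a = 1, b = 13, c = 14
Discriminant = b^2 - 4ac = 13^2 - 4(1)(14) = 169 - 56 = 113
Since discriminant = 113 > 0, there are two real roots.
x = (-13 ± sqrt(113)) / 2
Numerically: x ≈ -1.1849 or x ≈ -11.8151

x = (-13 + sqrt(113)) / 2 or x = (-13 - sqrt(113)) / 2


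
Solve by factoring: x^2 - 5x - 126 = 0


We need two numbers that multiply to -126 and add to -5.
Those numbers are -14 and 9 (since (-14) * 9 = -126 and (-14) + 9 = -5).
So x^2 - 5x - 126 = (x - 14)(x + 9) = 0
Setting each factor to zero: x = 14 or x = -9

x = -9, x = 14


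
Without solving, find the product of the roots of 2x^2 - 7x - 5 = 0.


By Vieta's formulas for ax^2 + bx + c = 0:
  Sum of roots = -b/a
  Product of roots = c/a

Here a = 2, b = -7, c = -5
Sum = -(-7)/2 = 7/2
Product = -5/2 = -5/2

Product = -5/2


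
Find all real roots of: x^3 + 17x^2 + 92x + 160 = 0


Let p(x) = x^3 + 17x^2 + 92x + 160. By the rational root theorem (leading coefficient 1), any rational root is an integer divisor of 160: try ±1, ±2, ... in turn.
Test x = 1: value = 270 ≠ 0.
Test x = -1: value = 84 ≠ 0.
Test x = 2: value = 420 ≠ 0.
Test x = -2: value = 36 ≠ 0.
Test x = 4: value = 864 ≠ 0.
Test x = -4: value = 0 ✓, so (x + 4) is a factor.
Synthetic division by (x + 4): bring down 1; 1(-4) + 17 = 13; 13(-4) + 92 = 40; 40(-4) + 160 = 0 → quotient x^2 + 13x + 40, remainder 0.
Solve the quadratic x^2 + 13x + 40 = 0: discriminant = 13^2 - 4(1)(40) = 169 - 160 = 9.
sqrt(9) = 3, so x = (-13 ± 3)/2: x = -5 or x = -8.

x = -8, x = -5, x = -4


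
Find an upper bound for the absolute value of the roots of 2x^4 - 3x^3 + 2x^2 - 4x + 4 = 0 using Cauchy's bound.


Cauchy's bound: all roots r satisfy |r| <= 1 + max(|a_i/a_n|) for i = 0,...,n-1
where a_n is the leading coefficient.

Coefficients: [2, -3, 2, -4, 4]
Leading coefficient a_n = 2
Ratios |a_i/a_n|: 3/2, 1, 2, 2
Maximum ratio: 2
Cauchy's bound: |r| <= 1 + 2 = 3

Upper bound = 3


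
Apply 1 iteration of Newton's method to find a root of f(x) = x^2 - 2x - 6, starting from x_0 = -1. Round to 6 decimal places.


Newton's method: x_(n+1) = x_n - f(x_n)/f'(x_n)
f(x) = x^2 - 2x - 6
f'(x) = 2x - 2

Iteration 1:
  f(-1.000000) = -3.000000
  f'(-1.000000) = -4.000000
  x_1 = -1.000000 - (-3.000000)/(-4.000000) = -1.750000

x_1 = -1.750000


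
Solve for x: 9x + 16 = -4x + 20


Starting with: 9x + 16 = -4x + 20
Move all x terms to left: (9 + 4)x = 20 - 16
Simplify: 13x = 4
Divide both sides by 13: x = 4/13

x = 4/13


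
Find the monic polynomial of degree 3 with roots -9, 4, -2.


A monic polynomial with roots -9, 4, -2 is:
p(x) = (x + 9)(x - 4)(x + 2)
After multiplying by (x + 9): x + 9
After multiplying by (x - 4): x^2 + 5x - 36
After multiplying by (x + 2): x^3 + 7x^2 - 26x - 72

x^3 + 7x^2 - 26x - 72


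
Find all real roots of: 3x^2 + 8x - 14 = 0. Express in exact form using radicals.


Using the quadratic formula: x = (-b ± sqrt(b^2 - 4ac)) / (2a)
Here a = 3, b = 8, c = -14
Discriminant = b^2 - 4ac = 8^2 - 4(3)(-14) = 64 + 168 = 232
Since discriminant = 232 > 0, there are two real roots.
x = (-8 ± 2*sqrt(58)) / 6
Simplifying: x = (-4 ± sqrt(58)) / 3
Numerically: x ≈ 1.2053 or x ≈ -3.8719

x = (-4 + sqrt(58)) / 3 or x = (-4 - sqrt(58)) / 3


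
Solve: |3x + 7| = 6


An absolute value equation |expr| = 6 gives two cases:
Case 1: 3x + 7 = 6
  3x = -1, so x = -1/3
Case 2: 3x + 7 = -6
  3x = -13, so x = -13/3

x = -13/3, x = -1/3


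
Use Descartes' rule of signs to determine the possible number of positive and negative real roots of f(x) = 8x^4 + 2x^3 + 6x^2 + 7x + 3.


Descartes' rule of signs:

For positive roots, count sign changes in f(x) = 8x^4 + 2x^3 + 6x^2 + 7x + 3:
Signs of coefficients: +, +, +, +, +
Number of sign changes: 0
Possible positive real roots: 0

For negative roots, examine f(-x) = 8x^4 - 2x^3 + 6x^2 - 7x + 3:
Signs of coefficients: +, -, +, -, +
Number of sign changes: 4
Possible negative real roots: 4, 2, 0

Positive roots: 0; Negative roots: 4 or 2 or 0


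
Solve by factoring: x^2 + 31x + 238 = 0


We need two numbers that multiply to 238 and add to 31.
Those numbers are 14 and 17 (since 14 * 17 = 238 and 14 + 17 = 31).
So x^2 + 31x + 238 = (x + 14)(x + 17) = 0
Setting each factor to zero: x = -14 or x = -17

x = -17, x = -14


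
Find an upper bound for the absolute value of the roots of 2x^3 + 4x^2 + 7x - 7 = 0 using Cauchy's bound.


Cauchy's bound: all roots r satisfy |r| <= 1 + max(|a_i/a_n|) for i = 0,...,n-1
where a_n is the leading coefficient.

Coefficients: [2, 4, 7, -7]
Leading coefficient a_n = 2
Ratios |a_i/a_n|: 2, 7/2, 7/2
Maximum ratio: 7/2
Cauchy's bound: |r| <= 1 + 7/2 = 9/2

Upper bound = 9/2


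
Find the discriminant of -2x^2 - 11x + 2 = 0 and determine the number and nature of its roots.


For ax^2 + bx + c = 0, discriminant D = b^2 - 4ac
Here a = -2, b = -11, c = 2
D = (-11)^2 - 4(-2)(2) = 121 + 16 = 137

D = 137 > 0 but not a perfect square
The equation has 2 distinct real irrational roots.

Discriminant = 137, 2 distinct real irrational roots


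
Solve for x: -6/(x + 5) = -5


Multiply both sides by (x + 5): -6 = -5(x + 5)
Distribute: -6 = -5x - 25
-5x = -6 + 25 = 19
x = -19/5

x = -19/5


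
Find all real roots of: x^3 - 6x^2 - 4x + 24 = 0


Let p(x) = x^3 - 6x^2 - 4x + 24. By the rational root theorem (leading coefficient 1), any rational root is an integer divisor of 24: try ±1, ±2, ... in turn.
Test x = 1: value = 15 ≠ 0.
Test x = -1: value = 21 ≠ 0.
Test x = 2: value = 0 ✓, so (x - 2) is a factor.
Synthetic division by (x - 2): bring down 1; 1(2) - 6 = -4; (-4)(2) - 4 = -12; (-12)(2) + 24 = 0 → quotient x^2 - 4x - 12, remainder 0.
Solve the quadratic x^2 - 4x - 12 = 0: discriminant = (-4)^2 - 4(1)(-12) = 16 + 48 = 64.
sqrt(64) = 8, so x = (4 ± 8)/2: x = 6 or x = -2.

x = -2, x = 2, x = 6


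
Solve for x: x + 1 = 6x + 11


Starting with: x + 1 = 6x + 11
Move all x terms to left: (1 - 6)x = 11 - 1
Simplify: -5x = 10
Divide both sides by -5: x = -2

x = -2


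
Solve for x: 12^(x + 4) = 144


Express both sides with the same base.
144 = 12^2
Since the bases match, equate exponents: x + 4 = 2
So x = 2 - (4) = -2

x = -2


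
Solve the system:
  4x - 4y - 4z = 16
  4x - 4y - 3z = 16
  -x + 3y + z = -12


Using Cramer's rule. Expand each determinant along the first row.
D  = 4*[(-4)*1 - (-3)*3] - (-4)*[4*1 - (-3)*(-1)] + (-4)*[4*3 - (-4)*(-1)]
  = 4*(5) - (-4)*(1) + (-4)*(8) = -8
Dx = 16*[(-4)*1 - (-3)*3] - (-4)*[16*1 - (-3)*(-12)] + (-4)*[16*3 - (-4)*(-12)]
  = 16*(5) - (-4)*(-20) + (-4)*(0) = 0
Dy = 4*[16*1 - (-3)*(-12)] - 16*[4*1 - (-3)*(-1)] + (-4)*[4*(-12) - 16*(-1)]
  = 4*(-20) - 16*(1) + (-4)*(-32) = 32
Dz = 4*[(-4)*(-12) - 16*3] - (-4)*[4*(-12) - 16*(-1)] + 16*[4*3 - (-4)*(-1)]
  = 4*(0) - (-4)*(-32) + 16*(8) = 0
x = Dx/D = 0/-8 = 0, y = Dy/D = 32/-8 = -4, z = Dz/D = 0/-8 = 0
Check eq1: (4)(0) + (-4)(-4) + (-4)(0) = 16 = 16 ✓
Check eq2: (4)(0) + (-4)(-4) + (-3)(0) = 16 = 16 ✓
Check eq3: (-1)(0) + (3)(-4) + (1)(0) = -12 = -12 ✓

x = 0, y = -4, z = 0


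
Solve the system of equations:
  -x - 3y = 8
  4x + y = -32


Using Cramer's rule:
Determinant D = (-1)(1) - (4)(-3) = -1 + 12 = 11
Dx = (8)(1) - (-32)(-3) = 8 - 96 = -88
Dy = (-1)(-32) - (4)(8) = 32 - 32 = 0
x = Dx/D = -88/11 = -8
y = Dy/D = 0/11 = 0

x = -8, y = 0


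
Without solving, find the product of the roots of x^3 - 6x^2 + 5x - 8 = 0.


By Vieta's formulas for x^3 + bx^2 + cx + d = 0:
  r1 + r2 + r3 = -b/a = 6
  r1*r2 + r1*r3 + r2*r3 = c/a = 5
  r1*r2*r3 = -d/a = 8


Product = 8


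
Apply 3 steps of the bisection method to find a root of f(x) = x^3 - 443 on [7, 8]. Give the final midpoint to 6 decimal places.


f(x) = x^3 - 443
f(7) = -100 < 0
f(8) = 69 > 0

Step 1: midpoint = (7.000000 + 8.000000)/2 = 7.500000
  f(7.500000) = -21.125000
  f(mid) < 0, so root is in [7.500000, 8.000000]

Step 2: midpoint = (7.500000 + 8.000000)/2 = 7.750000
  f(7.750000) = 22.484375
  f(mid) > 0, so root is in [7.500000, 7.750000]

Step 3: midpoint = (7.500000 + 7.750000)/2 = 7.625000
  f(7.625000) = 0.322266
  f(mid) > 0, so root is in [7.500000, 7.625000]

midpoint = 7.625000


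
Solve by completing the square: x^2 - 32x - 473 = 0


Start: x^2 - 32x - 473 = 0
Move constant: x^2 - 32x = 473
Half of -32 is -16, squared is 256
Add 256 to both sides: x^2 - 32x + 256 = 729
(x - 16)^2 = 729
x - 16 = ±27
x = 16 + 27 = 43 or x = 16 - 27 = -11

x = -11, x = 43


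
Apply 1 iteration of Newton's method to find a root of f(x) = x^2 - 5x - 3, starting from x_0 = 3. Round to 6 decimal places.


Newton's method: x_(n+1) = x_n - f(x_n)/f'(x_n)
f(x) = x^2 - 5x - 3
f'(x) = 2x - 5

Iteration 1:
  f(3.000000) = -9.000000
  f'(3.000000) = 1.000000
  x_1 = 3.000000 - (-9.000000)/(1.000000) = 12.000000

x_1 = 12.000000


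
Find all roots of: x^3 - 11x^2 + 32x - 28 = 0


Let p(x) = x^3 - 11x^2 + 32x - 28. By the rational root theorem (leading coefficient 1), any rational root is an integer divisor of 28: try ±1, ±2, ... in turn.
Test x = 1: value = -6 ≠ 0.
Test x = -1: value = -72 ≠ 0.
Test x = 2: value = 0 ✓, so (x - 2) is a factor.
Synthetic division by (x - 2): bring down 1; 1(2) - 11 = -9; (-9)(2) + 32 = 14; 14(2) - 28 = 0 → quotient x^2 - 9x + 14, remainder 0.
Solve the quadratic x^2 - 9x + 14 = 0: discriminant = (-9)^2 - 4(1)(14) = 81 - 56 = 25.
sqrt(25) = 5, so x = (9 ± 5)/2: x = 7 or x = 2.
Collecting all roots found:

x = 2 (multiplicity 2), x = 7


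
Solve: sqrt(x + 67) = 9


Square both sides: x + 67 = 9^2 = 81
x = 81 - 67 = 14
x = 14
Check: sqrt(1*14 + 67) = sqrt(81) = 9 ✓

x = 14


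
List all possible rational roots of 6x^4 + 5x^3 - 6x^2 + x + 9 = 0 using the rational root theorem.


Rational root theorem: possible roots are ±p/q where:
  p divides the constant term (9): p ∈ {1, 3, 9}
  q divides the leading coefficient (6): q ∈ {1, 2, 3, 6}

All possible rational roots: -9, -9/2, -3, -3/2, -1, -1/2, -1/3, -1/6, 1/6, 1/3, 1/2, 1, 3/2, 3, 9/2, 9

-9, -9/2, -3, -3/2, -1, -1/2, -1/3, -1/6, 1/6, 1/3, 1/2, 1, 3/2, 3, 9/2, 9


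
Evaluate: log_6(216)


We need the exponent such that 6^? = 216
6^3 = 216
Therefore log_6(216) = 3

3


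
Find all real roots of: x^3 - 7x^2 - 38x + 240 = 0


Let p(x) = x^3 - 7x^2 - 38x + 240. By the rational root theorem (leading coefficient 1), any rational root is an integer divisor of 240: try ±1, ±2, ... in turn.
Test x = 1: value = 196 ≠ 0.
Test x = -1: value = 270 ≠ 0.
Test x = 2: value = 144 ≠ 0.
Test x = -2: value = 280 ≠ 0.
Test x = 3: value = 90 ≠ 0.
Test x = -3: value = 264 ≠ 0.
Test x = 4: value = 40 ≠ 0.
Test x = -4: value = 216 ≠ 0.
Test x = 5: value = 0 ✓, so (x - 5) is a factor.
Synthetic division by (x - 5): bring down 1; 1(5) - 7 = -2; (-2)(5) - 38 = -48; (-48)(5) + 240 = 0 → quotient x^2 - 2x - 48, remainder 0.
Solve the quadratic x^2 - 2x - 48 = 0: discriminant = (-2)^2 - 4(1)(-48) = 4 + 192 = 196.
sqrt(196) = 14, so x = (2 ± 14)/2: x = 8 or x = -6.

x = -6, x = 5, x = 8


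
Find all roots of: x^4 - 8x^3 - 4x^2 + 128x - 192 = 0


Let p(x) = x^4 - 8x^3 - 4x^2 + 128x - 192. By the rational root theorem (leading coefficient 1), any rational root is an integer divisor of 192: try ±1, ±2, ... in turn.
Test x = 1: value = -75 ≠ 0.
Test x = -1: value = -315 ≠ 0.
Test x = 2: value = 0 ✓, so (x - 2) is a factor.
Synthetic division by (x - 2): bring down 1; 1(2) - 8 = -6; (-6)(2) - 4 = -16; (-16)(2) + 128 = 96; 96(2) - 192 = 0 → quotient x^3 - 6x^2 - 16x + 96, remainder 0.
Continue with the quotient x^3 - 6x^2 - 16x + 96 (candidates must divide 96; re-test x = 2 first in case it repeats).
Test x = 2: value = 48 ≠ 0.
Test x = -2: value = 96 ≠ 0.
Test x = 3: value = 21 ≠ 0.
Test x = -3: value = 63 ≠ 0.
Test x = 4: value = 0 ✓, so (x - 4) is a factor.
Synthetic division by (x - 4): bring down 1; 1(4) - 6 = -2; (-2)(4) - 16 = -24; (-24)(4) + 96 = 0 → quotient x^2 - 2x - 24, remainder 0.
Solve the quadratic x^2 - 2x - 24 = 0: discriminant = (-2)^2 - 4(1)(-24) = 4 + 96 = 100.
sqrt(100) = 10, so x = (2 ± 10)/2: x = 6 or x = -4.
Collecting all roots found:

x = -4, x = 2, x = 4, x = 6


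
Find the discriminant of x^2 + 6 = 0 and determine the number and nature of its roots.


For ax^2 + bx + c = 0, discriminant D = b^2 - 4ac
Here a = 1, b = 0, c = 6
D = (0)^2 - 4(1)(6) = 0 - 24 = -24

D = -24 < 0
The equation has no real roots (2 complex conjugate roots).

Discriminant = -24, no real roots (2 complex conjugate roots)


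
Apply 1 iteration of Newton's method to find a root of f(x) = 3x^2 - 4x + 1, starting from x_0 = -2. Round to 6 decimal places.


Newton's method: x_(n+1) = x_n - f(x_n)/f'(x_n)
f(x) = 3x^2 - 4x + 1
f'(x) = 6x - 4

Iteration 1:
  f(-2.000000) = 21.000000
  f'(-2.000000) = -16.000000
  x_1 = -2.000000 - (21.000000)/(-16.000000) = -0.687500

x_1 = -0.687500


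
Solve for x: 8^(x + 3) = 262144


Express both sides with the same base.
262144 = 8^6
Since the bases match, equate exponents: x + 3 = 6
So x = 6 - (3) = 3

x = 3


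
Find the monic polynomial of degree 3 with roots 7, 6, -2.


A monic polynomial with roots 7, 6, -2 is:
p(x) = (x - 7)(x - 6)(x + 2)
After multiplying by (x - 7): x - 7
After multiplying by (x - 6): x^2 - 13x + 42
After multiplying by (x + 2): x^3 - 11x^2 + 16x + 84

x^3 - 11x^2 + 16x + 84


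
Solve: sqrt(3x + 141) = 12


Square both sides: 3x + 141 = 12^2 = 144
3x = 144 - 141 = 3
x = 1
Check: sqrt(3*1 + 141) = sqrt(144) = 12 ✓

x = 1


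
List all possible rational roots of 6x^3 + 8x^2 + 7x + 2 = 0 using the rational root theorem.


Rational root theorem: possible roots are ±p/q where:
  p divides the constant term (2): p ∈ {1, 2}
  q divides the leading coefficient (6): q ∈ {1, 2, 3, 6}

All possible rational roots: -2, -1, -2/3, -1/2, -1/3, -1/6, 1/6, 1/3, 1/2, 2/3, 1, 2

-2, -1, -2/3, -1/2, -1/3, -1/6, 1/6, 1/3, 1/2, 2/3, 1, 2


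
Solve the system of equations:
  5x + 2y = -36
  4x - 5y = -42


Using Cramer's rule:
Determinant D = (5)(-5) - (4)(2) = -25 - 8 = -33
Dx = (-36)(-5) - (-42)(2) = 180 + 84 = 264
Dy = (5)(-42) - (4)(-36) = -210 + 144 = -66
x = Dx/D = 264/-33 = -8
y = Dy/D = -66/-33 = 2

x = -8, y = 2


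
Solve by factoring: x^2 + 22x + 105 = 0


We need two numbers that multiply to 105 and add to 22.
Those numbers are 7 and 15 (since 7 * 15 = 105 and 7 + 15 = 22).
So x^2 + 22x + 105 = (x + 7)(x + 15) = 0
Setting each factor to zero: x = -7 or x = -15

x = -15, x = -7


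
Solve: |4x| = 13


An absolute value equation |expr| = 13 gives two cases:
Case 1: 4x = 13
  4x = 13, so x = 13/4
Case 2: 4x = -13
  4x = -13, so x = -13/4

x = -13/4, x = 13/4


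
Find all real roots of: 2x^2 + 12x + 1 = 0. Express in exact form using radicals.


Using the quadratic formula: x = (-b ± sqrt(b^2 - 4ac)) / (2a)
Here a = 2, b = 12, c = 1
Discriminant = b^2 - 4ac = 12^2 - 4(2)(1) = 144 - 8 = 136
Since discriminant = 136 > 0, there are two real roots.
x = (-12 ± 2*sqrt(34)) / 4
Simplifying: x = (-6 ± sqrt(34)) / 2
Numerically: x ≈ -0.0845 or x ≈ -5.9155

x = (-6 + sqrt(34)) / 2 or x = (-6 - sqrt(34)) / 2


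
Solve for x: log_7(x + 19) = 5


Convert to exponential form: x + 19 = 7^5 = 16807
x = 16807 - 19 = 16788
Check: log_7(16788 + 19) = log_7(16807) = log_7(16807) = 5 ✓

x = 16788


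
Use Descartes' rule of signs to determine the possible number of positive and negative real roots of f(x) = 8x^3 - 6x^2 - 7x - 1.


Descartes' rule of signs:

For positive roots, count sign changes in f(x) = 8x^3 - 6x^2 - 7x - 1:
Signs of coefficients: +, -, -, -
Number of sign changes: 1
Possible positive real roots: 1

For negative roots, examine f(-x) = -8x^3 - 6x^2 + 7x - 1:
Signs of coefficients: -, -, +, -
Number of sign changes: 2
Possible negative real roots: 2, 0

Positive roots: 1; Negative roots: 2 or 0


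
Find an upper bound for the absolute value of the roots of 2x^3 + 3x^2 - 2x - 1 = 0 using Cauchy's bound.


Cauchy's bound: all roots r satisfy |r| <= 1 + max(|a_i/a_n|) for i = 0,...,n-1
where a_n is the leading coefficient.

Coefficients: [2, 3, -2, -1]
Leading coefficient a_n = 2
Ratios |a_i/a_n|: 3/2, 1, 1/2
Maximum ratio: 3/2
Cauchy's bound: |r| <= 1 + 3/2 = 5/2

Upper bound = 5/2


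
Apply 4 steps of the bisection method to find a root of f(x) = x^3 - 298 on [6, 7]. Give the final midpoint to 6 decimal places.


f(x) = x^3 - 298
f(6) = -82 < 0
f(7) = 45 > 0

Step 1: midpoint = (6.000000 + 7.000000)/2 = 6.500000
  f(6.500000) = -23.375000
  f(mid) < 0, so root is in [6.500000, 7.000000]

Step 2: midpoint = (6.500000 + 7.000000)/2 = 6.750000
  f(6.750000) = 9.546875
  f(mid) > 0, so root is in [6.500000, 6.750000]

Step 3: midpoint = (6.500000 + 6.750000)/2 = 6.625000
  f(6.625000) = -7.224609
  f(mid) < 0, so root is in [6.625000, 6.750000]

Step 4: midpoint = (6.625000 + 6.750000)/2 = 6.687500
  f(6.687500) = 1.082764
  f(mid) > 0, so root is in [6.625000, 6.687500]

midpoint = 6.687500


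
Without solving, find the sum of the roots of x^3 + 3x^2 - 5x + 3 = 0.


By Vieta's formulas for x^3 + bx^2 + cx + d = 0:
  r1 + r2 + r3 = -b/a = -3
  r1*r2 + r1*r3 + r2*r3 = c/a = -5
  r1*r2*r3 = -d/a = -3


Sum = -3


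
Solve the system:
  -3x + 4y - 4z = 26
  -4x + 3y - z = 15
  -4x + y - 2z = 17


Using Cramer's rule. Expand each determinant along the first row.
D  = (-3)*[3*(-2) - (-1)*1] - 4*[(-4)*(-2) - (-1)*(-4)] + (-4)*[(-4)*1 - 3*(-4)]
  = (-3)*(-5) - 4*(4) + (-4)*(8) = -33
Dx = 26*[3*(-2) - (-1)*1] - 4*[15*(-2) - (-1)*17] + (-4)*[15*1 - 3*17]
  = 26*(-5) - 4*(-13) + (-4)*(-36) = 66
Dy = (-3)*[15*(-2) - (-1)*17] - 26*[(-4)*(-2) - (-1)*(-4)] + (-4)*[(-4)*17 - 15*(-4)]
  = (-3)*(-13) - 26*(4) + (-4)*(-8) = -33
Dz = (-3)*[3*17 - 15*1] - 4*[(-4)*17 - 15*(-4)] + 26*[(-4)*1 - 3*(-4)]
  = (-3)*(36) - 4*(-8) + 26*(8) = 132
x = Dx/D = 66/-33 = -2, y = Dy/D = -33/-33 = 1, z = Dz/D = 132/-33 = -4
Check eq1: (-3)(-2) + (4)(1) + (-4)(-4) = 26 = 26 ✓
Check eq2: (-4)(-2) + (3)(1) + (-1)(-4) = 15 = 15 ✓
Check eq3: (-4)(-2) + (1)(1) + (-2)(-4) = 17 = 17 ✓

x = -2, y = 1, z = -4


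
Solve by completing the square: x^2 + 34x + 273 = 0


Start: x^2 + 34x + 273 = 0
Move constant: x^2 + 34x = -273
Half of 34 is 17, squared is 289
Add 289 to both sides: x^2 + 34x + 289 = 16
(x + 17)^2 = 16
x + 17 = ±4
x = -17 + 4 = -13 or x = -17 - 4 = -21

x = -21, x = -13


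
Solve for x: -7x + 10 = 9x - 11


Starting with: -7x + 10 = 9x - 11
Move all x terms to left: (-7 - 9)x = -11 - 10
Simplify: -16x = -21
Divide both sides by -16: x = 21/16

x = 21/16


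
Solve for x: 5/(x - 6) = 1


Multiply both sides by (x - 6): 5 = 1(x - 6)
Distribute: 5 = x - 6
x = 5 + 6 = 11
x = 11

x = 11


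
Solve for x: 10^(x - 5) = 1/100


Express both sides with the same base.
1/100 = 10^(-2)
Since the bases match, equate exponents: x - 5 = -2
So x = -2 - (-5) = 3

x = 3


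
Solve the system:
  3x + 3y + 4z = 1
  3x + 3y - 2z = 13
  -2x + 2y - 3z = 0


Using Cramer's rule. Expand each determinant along the first row.
D  = 3*[3*(-3) - (-2)*2] - 3*[3*(-3) - (-2)*(-2)] + 4*[3*2 - 3*(-2)]
  = 3*(-5) - 3*(-13) + 4*(12) = 72
Dx = 1*[3*(-3) - (-2)*2] - 3*[13*(-3) - (-2)*0] + 4*[13*2 - 3*0]
  = 1*(-5) - 3*(-39) + 4*(26) = 216
Dy = 3*[13*(-3) - (-2)*0] - 1*[3*(-3) - (-2)*(-2)] + 4*[3*0 - 13*(-2)]
  = 3*(-39) - 1*(-13) + 4*(26) = 0
Dz = 3*[3*0 - 13*2] - 3*[3*0 - 13*(-2)] + 1*[3*2 - 3*(-2)]
  = 3*(-26) - 3*(26) + 1*(12) = -144
x = Dx/D = 216/72 = 3, y = Dy/D = 0/72 = 0, z = Dz/D = -144/72 = -2
Check eq1: (3)(3) + (3)(0) + (4)(-2) = 1 = 1 ✓
Check eq2: (3)(3) + (3)(0) + (-2)(-2) = 13 = 13 ✓
Check eq3: (-2)(3) + (2)(0) + (-3)(-2) = 0 = 0 ✓

x = 3, y = 0, z = -2


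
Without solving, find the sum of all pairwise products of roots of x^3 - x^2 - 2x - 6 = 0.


By Vieta's formulas for x^3 + bx^2 + cx + d = 0:
  r1 + r2 + r3 = -b/a = 1
  r1*r2 + r1*r3 + r2*r3 = c/a = -2
  r1*r2*r3 = -d/a = 6


Sum of pairwise products = -2


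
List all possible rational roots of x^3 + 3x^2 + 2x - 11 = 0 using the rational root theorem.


Rational root theorem: possible roots are ±p/q where:
  p divides the constant term (-11): p ∈ {1, 11}
  q divides the leading coefficient (1): q ∈ {1}

All possible rational roots: -11, -1, 1, 11

-11, -1, 1, 11


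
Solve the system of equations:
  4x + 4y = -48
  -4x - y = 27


Using Cramer's rule:
Determinant D = (4)(-1) - (-4)(4) = -4 + 16 = 12
Dx = (-48)(-1) - (27)(4) = 48 - 108 = -60
Dy = (4)(27) - (-4)(-48) = 108 - 192 = -84
x = Dx/D = -60/12 = -5
y = Dy/D = -84/12 = -7

x = -5, y = -7


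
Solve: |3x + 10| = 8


An absolute value equation |expr| = 8 gives two cases:
Case 1: 3x + 10 = 8
  3x = -2, so x = -2/3
Case 2: 3x + 10 = -8
  3x = -18, so x = -6

x = -6, x = -2/3


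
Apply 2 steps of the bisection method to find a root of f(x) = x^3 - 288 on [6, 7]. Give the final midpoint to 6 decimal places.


f(x) = x^3 - 288
f(6) = -72 < 0
f(7) = 55 > 0

Step 1: midpoint = (6.000000 + 7.000000)/2 = 6.500000
  f(6.500000) = -13.375000
  f(mid) < 0, so root is in [6.500000, 7.000000]

Step 2: midpoint = (6.500000 + 7.000000)/2 = 6.750000
  f(6.750000) = 19.546875
  f(mid) > 0, so root is in [6.500000, 6.750000]

midpoint = 6.750000
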